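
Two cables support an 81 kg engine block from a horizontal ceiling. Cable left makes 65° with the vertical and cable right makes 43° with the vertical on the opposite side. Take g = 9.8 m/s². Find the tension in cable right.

Angles from the horizontal: cable left is 90° − 65° = 25°, cable right is 90° − 43° = 47°.
Weight W = 81 × 9.8 = 793.8 N acts straight down.
Horizontal: T_left cos 25° = T_right cos 47°  →  T_left = 0.7525 T_right.
Vertical: T_left sin 25° + T_right sin 47° = 793.8.
Substituting the horizontal relation into the vertical equation gives 1.049 T_right = 793.8, so T_right = 756.5 N.

T_right ≈ 756 N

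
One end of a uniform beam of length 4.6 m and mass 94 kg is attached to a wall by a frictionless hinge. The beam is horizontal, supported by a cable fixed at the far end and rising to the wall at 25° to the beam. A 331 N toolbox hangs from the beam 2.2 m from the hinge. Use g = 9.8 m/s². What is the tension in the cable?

T ≈ 1460 N

Take torques about the hinge: T sin 25° · 4.6 = 94×9.8×2.3 + 331×2.2 = 2847 N·m.
So T = 2847 / (0.4226 × 4.6) = 1464.5 N.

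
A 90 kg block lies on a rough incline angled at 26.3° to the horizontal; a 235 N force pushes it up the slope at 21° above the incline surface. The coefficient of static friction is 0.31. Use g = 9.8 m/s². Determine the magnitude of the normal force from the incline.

Axes along / perpendicular to the incline. W sin 26.3° = 390.8 N down-slope; W cos 26.3° = 790.7 N into the surface.
Perpendicular: N = W cos 26.3° − P sin 21° = 790.7 − 84.22 = 706.5 N.
Along incline: P cos 21° + f = W sin 26.3° (friction acts up-slope) → f = 390.8 − 219.4 = 171.4 N.
|f| = 171.4 N ≤ μN = 219 N, so the block is indeed static.

N ≈ 706 N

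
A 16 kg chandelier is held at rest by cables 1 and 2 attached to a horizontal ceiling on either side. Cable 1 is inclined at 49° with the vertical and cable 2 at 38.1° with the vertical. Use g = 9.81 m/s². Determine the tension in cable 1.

T_1 ≈ 97 N

Angles from the horizontal: cable 1 is 90° − 49° = 41°, cable 2 is 90° − 38.1° = 51.9°.
Weight W = 16 × 9.81 = 157 N acts straight down.
Horizontal: T_1 cos 41° = T_2 cos 51.9°  →  T_2 = 1.223 T_1.
Vertical: T_1 sin 41° + T_2 sin 51.9° = 157.
Substituting the horizontal relation into the vertical equation gives 1.619 T_1 = 157, so T_1 = 96.97 N.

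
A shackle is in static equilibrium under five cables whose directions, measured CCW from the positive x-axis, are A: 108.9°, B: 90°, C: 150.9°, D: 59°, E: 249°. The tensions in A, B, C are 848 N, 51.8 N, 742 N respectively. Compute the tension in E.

T_E ≈ 8160 N

Resolve: ΣF_x = 848 cos 108.9° + 51.8 cos 90° + 742 cos 150.9° + T_D cos 59° + T_E cos 249° = 0.
        ΣF_y = 848 sin 108.9° + 51.8 sin 90° + 742 sin 150.9° + T_D sin 59° + T_E sin 249° = 0.
The known terms sum to (-923, 1215) N, so 0.5150 T_D − 0.3584 T_E = 923 and 0.8572 T_D − 0.9336 T_E = -1215.
Solving simultaneously: T_D = 7470 N, T_E = 8160 N.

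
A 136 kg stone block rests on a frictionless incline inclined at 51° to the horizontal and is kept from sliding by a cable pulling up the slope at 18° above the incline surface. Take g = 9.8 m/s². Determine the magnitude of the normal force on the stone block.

N ≈ 502 N

Take axes along and perpendicular to the incline. Weight components: W sin 51° = 1036 N down-slope, W cos 51° = 838.8 N into the surface.
Along incline: T cos 18° = W sin 51° → T = 1089 N.
Perpendicular: N = W cos 51° − T sin 18° = 502.2 N.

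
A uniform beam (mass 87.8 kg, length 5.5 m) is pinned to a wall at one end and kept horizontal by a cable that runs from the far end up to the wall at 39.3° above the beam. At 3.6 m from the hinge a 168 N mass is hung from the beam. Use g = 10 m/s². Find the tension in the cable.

Take torques about the hinge: T sin 39.3° · 5.5 = 87.8×10×2.75 + 168×3.6 = 3019.3 N·m.
So T = 3019.3 / (0.6334 × 5.5) = 866.72 N.

T ≈ 867 N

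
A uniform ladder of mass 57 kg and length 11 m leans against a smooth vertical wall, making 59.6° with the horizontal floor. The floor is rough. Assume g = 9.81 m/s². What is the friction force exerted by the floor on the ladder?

Torques about the foot: N_wall · 11 sin 59.6° = 57×9.81×5.5 cos 59.6° → N_wall = 164.03 N.
ΣF_x = 0: f_floor = N_wall = 164.03 N.

f ≈ 164 N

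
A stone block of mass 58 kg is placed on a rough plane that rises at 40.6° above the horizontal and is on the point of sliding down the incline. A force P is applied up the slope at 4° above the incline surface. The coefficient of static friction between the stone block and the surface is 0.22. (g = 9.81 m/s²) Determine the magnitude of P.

P ≈ 280 N

On the verge of sliding down the incline, friction equals μN and acts up the slope.
Perpendicular: N + P sin 4° = W cos 40.6° = 432 N.
Along incline: P cos 4° + μN = W sin 40.6° with W sin 40.6° = 370.3 N.
Solving the pair for P and N: P = 280.2 N, N = 412.5 N (and f = μN = 90.74 N).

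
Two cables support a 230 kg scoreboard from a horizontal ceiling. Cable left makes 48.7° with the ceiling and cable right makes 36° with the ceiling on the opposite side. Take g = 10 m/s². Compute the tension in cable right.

Weight W = 230 × 10 = 2300 N acts straight down.
Horizontal: T_left cos 48.7° = T_right cos 36°  →  T_left = 1.226 T_right.
Vertical: T_left sin 48.7° + T_right sin 36° = 2300.
Substituting the horizontal relation into the vertical equation gives 1.509 T_right = 2300, so T_right = 1525 N.

T_right ≈ 1520 N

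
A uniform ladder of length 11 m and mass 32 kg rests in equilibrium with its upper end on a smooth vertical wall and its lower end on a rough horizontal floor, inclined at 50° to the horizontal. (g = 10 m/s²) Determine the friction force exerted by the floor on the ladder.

Torques about the foot: N_wall · 11 sin 50° = 32×10×5.5 cos 50° → N_wall = 134.26 N.
ΣF_x = 0: f_floor = N_wall = 134.26 N.

f ≈ 134 N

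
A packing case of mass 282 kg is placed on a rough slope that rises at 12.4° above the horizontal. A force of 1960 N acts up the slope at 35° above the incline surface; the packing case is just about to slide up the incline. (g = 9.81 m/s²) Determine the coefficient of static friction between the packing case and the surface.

μ ≈ 0.641

On the verge of sliding up the incline, friction is at its maximum μN and acts down the slope.
Perpendicular to incline: N = W cos 12.4° − P sin 35° = 2702 − 1124 = 1578 N.
Along incline: P cos 35° − μN = W sin 12.4° → μ = −(W sin 12.4° − P cos 35°) / N = 0.6411.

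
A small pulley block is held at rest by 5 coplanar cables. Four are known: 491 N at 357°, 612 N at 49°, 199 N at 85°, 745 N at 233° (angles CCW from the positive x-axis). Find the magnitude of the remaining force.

Sum the known components: ΣF_x = 460.8 N, ΣF_y = 39.44 N.
For equilibrium the remaining force must supply (−ΣF_x, −ΣF_y) = (-460.8, -39.44) N.
Magnitude = √((-460.8)² + (-39.44)²) = 462.5 N; direction = atan2(-39.44, -460.8) = 184.9°.

F ≈ 463 N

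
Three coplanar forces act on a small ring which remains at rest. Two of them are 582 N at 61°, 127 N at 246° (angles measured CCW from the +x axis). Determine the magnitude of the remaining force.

Sum the known components: ΣF_x = 230.5 N, ΣF_y = 393 N.
For equilibrium the remaining force must supply (−ΣF_x, −ΣF_y) = (-230.5, -393) N.
Magnitude = √((-230.5)² + (-393)²) = 455.6 N; direction = atan2(-393, -230.5) = 239.6°.

F ≈ 456 N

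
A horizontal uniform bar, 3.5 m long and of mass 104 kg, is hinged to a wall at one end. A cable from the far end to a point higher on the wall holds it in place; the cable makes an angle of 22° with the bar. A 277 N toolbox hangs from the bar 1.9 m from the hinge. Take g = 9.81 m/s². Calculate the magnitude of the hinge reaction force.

|H| ≈ 1750 N

Take torques about the hinge: T sin 22° · 3.5 = 104×9.81×1.75 + 277×1.9 = 2311.7 N·m.
So T = 2311.7 / (0.3746 × 3.5) = 1763.2 N.
ΣF_x = 0: H_x = T cos 22° = 1634.8 N.
ΣF_y = 0: H_y = (104×9.81 + 277) − T sin 22° = 1297.2 − 660.49 = 636.75 N.
|H| = √(H_x² + H_y²) = √((1634.8)² + (636.75)²) = 1754.4 N.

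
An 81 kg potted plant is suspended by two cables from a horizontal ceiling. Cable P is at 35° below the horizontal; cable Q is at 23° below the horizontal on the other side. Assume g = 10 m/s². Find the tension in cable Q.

T_Q ≈ 782 N

Weight W = 81 × 10 = 810 N acts straight down.
Horizontal: T_P cos 35° = T_Q cos 23°  →  T_P = 1.124 T_Q.
Vertical: T_P sin 35° + T_Q sin 23° = 810.
Substituting the horizontal relation into the vertical equation gives 1.035 T_Q = 810, so T_Q = 782.4 N.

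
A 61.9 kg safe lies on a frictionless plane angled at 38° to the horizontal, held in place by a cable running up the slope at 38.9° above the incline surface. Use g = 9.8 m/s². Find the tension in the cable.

T ≈ 480 N

Take axes along and perpendicular to the incline. Weight components: W sin 38° = 373.5 N down-slope, W cos 38° = 478 N into the surface.
Along incline: T cos 38.9° = W sin 38° → T = 479.9 N.
Perpendicular: N = W cos 38° − T sin 38.9° = 176.7 N.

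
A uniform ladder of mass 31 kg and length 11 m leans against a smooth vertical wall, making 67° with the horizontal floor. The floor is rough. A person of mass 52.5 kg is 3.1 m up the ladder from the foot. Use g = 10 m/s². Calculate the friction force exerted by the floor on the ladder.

f ≈ 129 N

Torques about the foot: N_wall · 11 sin 67° = 31×10×5.5 cos 67° + 52.5×10×3.1 cos 67° → N_wall = 128.6 N.
ΣF_x = 0: f_floor = N_wall = 128.6 N.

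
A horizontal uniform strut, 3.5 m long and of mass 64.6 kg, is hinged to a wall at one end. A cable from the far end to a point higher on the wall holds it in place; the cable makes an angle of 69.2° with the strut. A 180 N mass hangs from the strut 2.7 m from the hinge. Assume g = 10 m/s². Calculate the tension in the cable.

Take torques about the hinge: T sin 69.2° · 3.5 = 64.6×10×1.75 + 180×2.7 = 1616.5 N·m.
So T = 1616.5 / (0.9348 × 3.5) = 494.06 N.

T ≈ 494 N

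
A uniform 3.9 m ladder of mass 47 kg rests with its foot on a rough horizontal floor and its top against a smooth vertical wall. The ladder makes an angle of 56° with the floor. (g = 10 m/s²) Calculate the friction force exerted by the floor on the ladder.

f ≈ 159 N

Torques about the foot: N_wall · 3.9 sin 56° = 47×10×1.95 cos 56° → N_wall = 158.51 N.
ΣF_x = 0: f_floor = N_wall = 158.51 N.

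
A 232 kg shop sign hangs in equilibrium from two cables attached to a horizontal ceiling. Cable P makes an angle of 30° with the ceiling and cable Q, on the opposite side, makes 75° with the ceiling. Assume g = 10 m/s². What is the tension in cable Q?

T_Q ≈ 2080 N

Weight W = 232 × 10 = 2320 N acts straight down.
Horizontal: T_P cos 30° = T_Q cos 75°  →  T_P = 0.2989 T_Q.
Vertical: T_P sin 30° + T_Q sin 75° = 2320.
Substituting the horizontal relation into the vertical equation gives 1.115 T_Q = 2320, so T_Q = 2080 N.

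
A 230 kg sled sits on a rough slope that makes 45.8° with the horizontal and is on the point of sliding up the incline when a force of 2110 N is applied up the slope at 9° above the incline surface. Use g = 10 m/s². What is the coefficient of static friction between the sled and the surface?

On the verge of sliding up the incline, friction is at its maximum μN and acts down the slope.
Perpendicular to incline: N = W cos 45.8° − P sin 9° = 1603 − 330.1 = 1273 N.
Along incline: P cos 9° − μN = W sin 45.8° → μ = −(W sin 45.8° − P cos 9°) / N = 0.3417.

μ ≈ 0.342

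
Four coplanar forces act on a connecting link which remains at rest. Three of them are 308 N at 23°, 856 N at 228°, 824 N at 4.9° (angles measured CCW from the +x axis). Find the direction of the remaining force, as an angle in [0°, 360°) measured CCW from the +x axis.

Sum the known components: ΣF_x = 531.7 N, ΣF_y = -445.4 N.
For equilibrium the remaining force must supply (−ΣF_x, −ΣF_y) = (-531.7, 445.4) N.
Magnitude = √((-531.7)² + (445.4)²) = 693.6 N; direction = atan2(445.4, -531.7) = 140.0°.

θ ≈ 140°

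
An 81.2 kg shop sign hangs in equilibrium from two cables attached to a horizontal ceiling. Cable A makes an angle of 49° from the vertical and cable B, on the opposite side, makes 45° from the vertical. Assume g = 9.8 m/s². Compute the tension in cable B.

T_B ≈ 602 N

Angles from the horizontal: cable A is 90° − 49° = 41°, cable B is 90° − 45° = 45°.
Weight W = 81.2 × 9.8 = 795.8 N acts straight down.
Horizontal: T_A cos 41° = T_B cos 45°  →  T_A = 0.9369 T_B.
Vertical: T_A sin 41° + T_B sin 45° = 795.8.
Substituting the horizontal relation into the vertical equation gives 1.322 T_B = 795.8, so T_B = 602 N.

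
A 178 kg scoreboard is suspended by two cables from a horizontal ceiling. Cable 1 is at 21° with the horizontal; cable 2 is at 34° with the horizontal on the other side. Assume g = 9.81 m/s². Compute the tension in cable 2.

T_2 ≈ 1990 N

Weight W = 178 × 9.81 = 1746 N acts straight down.
Horizontal: T_1 cos 21° = T_2 cos 34°  →  T_1 = 0.888 T_2.
Vertical: T_1 sin 21° + T_2 sin 34° = 1746.
Substituting the horizontal relation into the vertical equation gives 0.8774 T_2 = 1746, so T_2 = 1990 N.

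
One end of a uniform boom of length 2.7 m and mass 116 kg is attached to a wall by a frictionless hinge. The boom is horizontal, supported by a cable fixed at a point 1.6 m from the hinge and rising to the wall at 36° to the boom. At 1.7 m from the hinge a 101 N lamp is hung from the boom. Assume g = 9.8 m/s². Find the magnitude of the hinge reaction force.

Take torques about the hinge: T sin 36° · 1.6 = 116×9.8×1.35 + 101×1.7 = 1706.4 N·m.
So T = 1706.4 / (0.5878 × 1.6) = 1814.4 N.
ΣF_x = 0: H_x = T cos 36° = 1467.9 N.
ΣF_y = 0: H_y = (116×9.8 + 101) − T sin 36° = 1237.8 − 1066.5 = 171.31 N.
|H| = √(H_x² + H_y²) = √((1467.9)² + (171.31)²) = 1477.9 N.

|H| ≈ 1480 N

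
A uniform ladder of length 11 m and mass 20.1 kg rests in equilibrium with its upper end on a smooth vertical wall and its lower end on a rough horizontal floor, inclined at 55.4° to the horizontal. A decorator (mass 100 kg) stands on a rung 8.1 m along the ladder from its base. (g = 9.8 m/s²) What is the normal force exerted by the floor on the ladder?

ΣF_y = 0: N_floor = 20.1×9.8 + 100×9.8 = 1177 N.

N_floor ≈ 1180 N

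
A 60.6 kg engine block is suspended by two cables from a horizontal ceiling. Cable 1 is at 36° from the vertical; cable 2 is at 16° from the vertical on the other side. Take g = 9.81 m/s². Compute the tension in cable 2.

T_2 ≈ 443 N

Angles from the horizontal: cable 1 is 90° − 36° = 54°, cable 2 is 90° − 16° = 74°.
Weight W = 60.6 × 9.81 = 594.5 N acts straight down.
Horizontal: T_1 cos 54° = T_2 cos 74°  →  T_1 = 0.4689 T_2.
Vertical: T_1 sin 54° + T_2 sin 74° = 594.5.
Substituting the horizontal relation into the vertical equation gives 1.341 T_2 = 594.5, so T_2 = 443.4 N.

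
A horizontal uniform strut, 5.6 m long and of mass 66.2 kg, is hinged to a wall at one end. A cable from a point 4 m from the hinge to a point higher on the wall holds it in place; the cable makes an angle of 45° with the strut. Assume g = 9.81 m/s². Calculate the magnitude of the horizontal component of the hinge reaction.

H_x ≈ 455 N

Take torques about the hinge: T sin 45° · 4 = 66.2×9.81×2.8 = 1818.4 N·m.
So T = 1818.4 / (0.7071 × 4) = 642.89 N.
ΣF_x = 0: H_x = T cos 45° = 454.6 N.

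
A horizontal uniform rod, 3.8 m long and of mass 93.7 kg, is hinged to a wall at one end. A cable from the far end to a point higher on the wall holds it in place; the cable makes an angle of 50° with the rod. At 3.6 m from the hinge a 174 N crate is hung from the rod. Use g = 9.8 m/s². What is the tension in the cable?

T ≈ 815 N

Take torques about the hinge: T sin 50° · 3.8 = 93.7×9.8×1.9 + 174×3.6 = 2371.1 N·m.
So T = 2371.1 / (0.7660 × 3.8) = 814.54 N.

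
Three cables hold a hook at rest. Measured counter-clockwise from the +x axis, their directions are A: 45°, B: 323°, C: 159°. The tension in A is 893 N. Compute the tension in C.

T_C ≈ 3210 N

Resolve: ΣF_x = 893 cos 45° + T_B cos 323° + T_C cos 159° = 0.
        ΣF_y = 893 sin 45° + T_B sin 323° + T_C sin 159° = 0.
The known terms sum to (631.4, 631.4) N, so 0.7986 T_B − 0.9336 T_C = -631.4 and -0.6018 T_B + 0.3584 T_C = -631.4.
Solving simultaneously: T_B = 2960 N, T_C = 3208 N.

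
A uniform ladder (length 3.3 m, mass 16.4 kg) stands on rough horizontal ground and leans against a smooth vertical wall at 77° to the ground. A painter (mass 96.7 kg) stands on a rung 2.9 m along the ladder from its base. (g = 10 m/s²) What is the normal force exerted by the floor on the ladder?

ΣF_y = 0: N_floor = 16.4×10 + 96.7×10 = 1131 N.

N_floor ≈ 1130 N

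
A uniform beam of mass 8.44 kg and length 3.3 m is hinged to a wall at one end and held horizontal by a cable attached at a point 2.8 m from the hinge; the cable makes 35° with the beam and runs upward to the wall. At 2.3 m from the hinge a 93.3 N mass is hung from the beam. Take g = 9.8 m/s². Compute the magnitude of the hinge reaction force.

|H| ≈ 186 N

Take torques about the hinge: T sin 35° · 2.8 = 8.44×9.8×1.65 + 93.3×2.3 = 351.06 N·m.
So T = 351.06 / (0.5736 × 2.8) = 218.59 N.
ΣF_x = 0: H_x = T cos 35° = 179.06 N.
ΣF_y = 0: H_y = (8.44×9.8 + 93.3) − T sin 35° = 176.01 − 125.38 = 50.632 N.
|H| = √(H_x² + H_y²) = √((179.06)² + (50.632)²) = 186.08 N.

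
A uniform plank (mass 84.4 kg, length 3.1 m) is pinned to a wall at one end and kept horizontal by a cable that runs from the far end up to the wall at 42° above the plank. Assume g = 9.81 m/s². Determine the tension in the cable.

Take torques about the hinge: T sin 42° · 3.1 = 84.4×9.81×1.55 = 1283.3 N·m.
So T = 1283.3 / (0.6691 × 3.1) = 618.69 N.

T ≈ 619 N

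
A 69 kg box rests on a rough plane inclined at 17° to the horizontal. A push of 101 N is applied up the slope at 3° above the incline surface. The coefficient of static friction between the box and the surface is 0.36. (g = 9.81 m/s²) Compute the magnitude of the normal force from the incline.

Axes along / perpendicular to the incline. W sin 17° = 197.9 N down-slope; W cos 17° = 647.3 N into the surface.
Perpendicular: N = W cos 17° − P sin 3° = 647.3 − 5.286 = 642 N.
Along incline: P cos 3° + f = W sin 17° (friction acts up-slope) → f = 197.9 − 100.9 = 97.04 N.
|f| = 97.04 N ≤ μN = 231.1 N, so the box is indeed static.

N ≈ 642 N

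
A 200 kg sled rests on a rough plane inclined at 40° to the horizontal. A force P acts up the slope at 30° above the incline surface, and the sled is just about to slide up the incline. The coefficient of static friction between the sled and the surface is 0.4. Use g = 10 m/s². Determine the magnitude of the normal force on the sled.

On the verge of sliding up the incline, friction equals μN and acts down the slope.
Perpendicular: N + P sin 30° = W cos 40° = 1532 N.
Along incline: P cos 30° = W sin 40° + μN  with W sin 40° = 1286 N.
Solving the pair for P and N: P = 1781 N, N = 641.7 N (and f = μN = 256.7 N).

N ≈ 642 N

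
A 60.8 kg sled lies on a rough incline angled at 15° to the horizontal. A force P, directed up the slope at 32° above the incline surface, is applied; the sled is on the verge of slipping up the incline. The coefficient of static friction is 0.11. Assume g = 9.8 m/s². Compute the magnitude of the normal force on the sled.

N ≈ 448 N

On the verge of sliding up the incline, friction equals μN and acts down the slope.
Perpendicular: N + P sin 32° = W cos 15° = 575.5 N.
Along incline: P cos 32° = W sin 15° + μN  with W sin 15° = 154.2 N.
Solving the pair for P and N: P = 240 N, N = 448.4 N (and f = μN = 49.32 N).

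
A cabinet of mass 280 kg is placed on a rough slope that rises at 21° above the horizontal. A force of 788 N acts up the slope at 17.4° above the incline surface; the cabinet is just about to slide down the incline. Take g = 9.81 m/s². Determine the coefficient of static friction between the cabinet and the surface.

On the verge of sliding down the incline, friction is at its maximum μN and acts up the slope.
Perpendicular to incline: N = W cos 21° − P sin 17.4° = 2564 − 235.6 = 2329 N.
Along incline: P cos 17.4° + μN = W sin 21° → μ = (W sin 21° − P cos 17.4°) / N = 0.09981.

μ ≈ 0.0998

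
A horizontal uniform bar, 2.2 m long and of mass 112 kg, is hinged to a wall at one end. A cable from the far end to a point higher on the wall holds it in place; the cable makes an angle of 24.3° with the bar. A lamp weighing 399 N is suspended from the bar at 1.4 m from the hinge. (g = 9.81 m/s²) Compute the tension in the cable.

Take torques about the hinge: T sin 24.3° · 2.2 = 112×9.81×1.1 + 399×1.4 = 1767.2 N·m.
So T = 1767.2 / (0.4115 × 2.2) = 1952 N.

T ≈ 1950 N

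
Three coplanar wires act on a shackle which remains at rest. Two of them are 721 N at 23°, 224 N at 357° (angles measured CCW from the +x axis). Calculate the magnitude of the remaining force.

Sum the known components: ΣF_x = 887.4 N, ΣF_y = 270 N.
For equilibrium the remaining force must supply (−ΣF_x, −ΣF_y) = (-887.4, -270) N.
Magnitude = √((-887.4)² + (-270)²) = 927.5 N; direction = atan2(-270, -887.4) = 196.9°.

F ≈ 928 N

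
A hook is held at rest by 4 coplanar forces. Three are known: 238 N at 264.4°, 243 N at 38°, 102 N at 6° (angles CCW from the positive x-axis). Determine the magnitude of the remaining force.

Sum the known components: ΣF_x = 269.7 N, ΣF_y = -76.6 N.
For equilibrium the remaining force must supply (−ΣF_x, −ΣF_y) = (-269.7, 76.6) N.
Magnitude = √((-269.7)² + (76.6)²) = 280.4 N; direction = atan2(76.6, -269.7) = 164.1°.

F ≈ 280 N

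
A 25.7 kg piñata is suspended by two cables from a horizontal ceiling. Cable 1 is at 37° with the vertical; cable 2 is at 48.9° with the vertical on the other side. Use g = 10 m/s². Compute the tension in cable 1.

T_1 ≈ 194 N

Angles from the horizontal: cable 1 is 90° − 37° = 53°, cable 2 is 90° − 48.9° = 41.1°.
Weight W = 25.7 × 10 = 257 N acts straight down.
Horizontal: T_1 cos 53° = T_2 cos 41.1°  →  T_2 = 0.7986 T_1.
Vertical: T_1 sin 53° + T_2 sin 41.1° = 257.
Substituting the horizontal relation into the vertical equation gives 1.324 T_1 = 257, so T_1 = 194.2 N.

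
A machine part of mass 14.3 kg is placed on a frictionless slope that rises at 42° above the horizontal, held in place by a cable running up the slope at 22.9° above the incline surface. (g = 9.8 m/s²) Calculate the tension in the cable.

T ≈ 102 N

Take axes along and perpendicular to the incline. Weight components: W sin 42° = 93.77 N down-slope, W cos 42° = 104.1 N into the surface.
Along incline: T cos 22.9° = W sin 42° → T = 101.8 N.
Perpendicular: N = W cos 42° − T sin 22.9° = 64.53 N.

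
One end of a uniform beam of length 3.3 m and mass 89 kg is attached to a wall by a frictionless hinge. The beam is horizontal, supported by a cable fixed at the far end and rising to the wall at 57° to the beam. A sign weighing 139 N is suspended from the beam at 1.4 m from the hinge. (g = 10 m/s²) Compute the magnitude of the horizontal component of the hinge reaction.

Take torques about the hinge: T sin 57° · 3.3 = 89×10×1.65 + 139×1.4 = 1663.1 N·m.
So T = 1663.1 / (0.8387 × 3.3) = 600.91 N.
ΣF_x = 0: H_x = T cos 57° = 327.28 N.

H_x ≈ 327 N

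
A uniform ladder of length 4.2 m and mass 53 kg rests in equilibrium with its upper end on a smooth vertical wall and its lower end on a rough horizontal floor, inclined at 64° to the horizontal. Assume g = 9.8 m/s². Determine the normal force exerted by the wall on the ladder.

Torques about the foot: N_wall · 4.2 sin 64° = 53×9.8×2.1 cos 64° → N_wall = 126.66 N.

N_wall ≈ 127 N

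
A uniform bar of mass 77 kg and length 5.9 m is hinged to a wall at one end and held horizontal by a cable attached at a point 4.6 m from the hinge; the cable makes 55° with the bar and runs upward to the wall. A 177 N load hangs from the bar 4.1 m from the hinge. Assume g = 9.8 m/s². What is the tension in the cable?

T ≈ 783 N

Take torques about the hinge: T sin 55° · 4.6 = 77×9.8×2.95 + 177×4.1 = 2951.8 N·m.
So T = 2951.8 / (0.8192 × 4.6) = 783.36 N.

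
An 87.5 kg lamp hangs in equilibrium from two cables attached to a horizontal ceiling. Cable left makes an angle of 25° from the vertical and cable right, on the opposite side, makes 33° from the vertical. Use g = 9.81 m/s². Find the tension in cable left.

T_left ≈ 551 N

Angles from the horizontal: cable left is 90° − 25° = 65°, cable right is 90° − 33° = 57°.
Weight W = 87.5 × 9.81 = 858.4 N acts straight down.
Horizontal: T_left cos 65° = T_right cos 57°  →  T_right = 0.776 T_left.
Vertical: T_left sin 65° + T_right sin 57° = 858.4.
Substituting the horizontal relation into the vertical equation gives 1.557 T_left = 858.4, so T_left = 551.3 N.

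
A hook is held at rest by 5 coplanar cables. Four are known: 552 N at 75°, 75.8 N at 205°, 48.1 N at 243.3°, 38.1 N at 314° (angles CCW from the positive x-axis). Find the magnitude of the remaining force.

F ≈ 438 N

Sum the known components: ΣF_x = 79.02 N, ΣF_y = 430.8 N.
For equilibrium the remaining force must supply (−ΣF_x, −ΣF_y) = (-79.02, -430.8) N.
Magnitude = √((-79.02)² + (-430.8)²) = 438 N; direction = atan2(-430.8, -79.02) = 259.6°.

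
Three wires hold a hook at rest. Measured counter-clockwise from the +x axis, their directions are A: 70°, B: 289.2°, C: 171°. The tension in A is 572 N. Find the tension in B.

Resolve: ΣF_x = 572 cos 70° + T_B cos 289.2° + T_C cos 171° = 0.
        ΣF_y = 572 sin 70° + T_B sin 289.2° + T_C sin 171° = 0.
The known terms sum to (195.6, 537.5) N, so 0.3289 T_B − 0.9877 T_C = -195.6 and -0.9444 T_B + 0.1564 T_C = -537.5.
Solving simultaneously: T_B = 637.1 N, T_C = 410.2 N.

T_B ≈ 637 N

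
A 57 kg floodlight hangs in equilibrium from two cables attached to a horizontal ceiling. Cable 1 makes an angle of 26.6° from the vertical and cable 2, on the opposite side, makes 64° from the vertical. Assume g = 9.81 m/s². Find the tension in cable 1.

T_1 ≈ 503 N

Angles from the horizontal: cable 1 is 90° − 26.6° = 63.4°, cable 2 is 90° − 64° = 26°.
Weight W = 57 × 9.81 = 559.2 N acts straight down.
Horizontal: T_1 cos 63.4° = T_2 cos 26°  →  T_2 = 0.4982 T_1.
Vertical: T_1 sin 63.4° + T_2 sin 26° = 559.2.
Substituting the horizontal relation into the vertical equation gives 1.113 T_1 = 559.2, so T_1 = 502.6 N.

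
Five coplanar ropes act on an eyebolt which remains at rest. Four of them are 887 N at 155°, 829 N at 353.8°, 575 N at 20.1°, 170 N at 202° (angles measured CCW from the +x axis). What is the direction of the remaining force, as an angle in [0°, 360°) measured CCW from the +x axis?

θ ≈ 226°

Sum the known components: ΣF_x = 402.6 N, ΣF_y = 419.3 N.
For equilibrium the remaining force must supply (−ΣF_x, −ΣF_y) = (-402.6, -419.3) N.
Magnitude = √((-402.6)² + (-419.3)²) = 581.3 N; direction = atan2(-419.3, -402.6) = 226.2°.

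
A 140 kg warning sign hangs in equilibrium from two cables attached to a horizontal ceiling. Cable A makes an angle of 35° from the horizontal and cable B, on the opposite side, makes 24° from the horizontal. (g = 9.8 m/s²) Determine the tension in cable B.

Weight W = 140 × 9.8 = 1372 N acts straight down.
Horizontal: T_A cos 35° = T_B cos 24°  →  T_A = 1.115 T_B.
Vertical: T_A sin 35° + T_B sin 24° = 1372.
Substituting the horizontal relation into the vertical equation gives 1.046 T_B = 1372, so T_B = 1311 N.

T_B ≈ 1310 N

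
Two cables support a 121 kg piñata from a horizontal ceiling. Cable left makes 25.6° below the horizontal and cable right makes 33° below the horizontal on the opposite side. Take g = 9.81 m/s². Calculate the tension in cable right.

Weight W = 121 × 9.81 = 1187 N acts straight down.
Horizontal: T_left cos 25.6° = T_right cos 33°  →  T_left = 0.93 T_right.
Vertical: T_left sin 25.6° + T_right sin 33° = 1187.
Substituting the horizontal relation into the vertical equation gives 0.9465 T_right = 1187, so T_right = 1254 N.

T_right ≈ 1250 N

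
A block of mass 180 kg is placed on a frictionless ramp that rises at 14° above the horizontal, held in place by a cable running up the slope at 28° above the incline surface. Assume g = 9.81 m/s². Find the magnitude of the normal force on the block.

Take axes along and perpendicular to the incline. Weight components: W sin 14° = 427.2 N down-slope, W cos 14° = 1713 N into the surface.
Along incline: T cos 28° = W sin 14° → T = 483.8 N.
Perpendicular: N = W cos 14° − T sin 28° = 1486 N.

N ≈ 1490 N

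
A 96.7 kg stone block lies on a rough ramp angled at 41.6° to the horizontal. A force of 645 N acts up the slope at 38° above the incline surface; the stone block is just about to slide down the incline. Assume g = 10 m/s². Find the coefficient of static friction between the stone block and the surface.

On the verge of sliding down the incline, friction is at its maximum μN and acts up the slope.
Perpendicular to incline: N = W cos 41.6° − P sin 38° = 723.1 − 397.1 = 326 N.
Along incline: P cos 38° + μN = W sin 41.6° → μ = (W sin 41.6° − P cos 38°) / N = 0.4103.

μ ≈ 0.410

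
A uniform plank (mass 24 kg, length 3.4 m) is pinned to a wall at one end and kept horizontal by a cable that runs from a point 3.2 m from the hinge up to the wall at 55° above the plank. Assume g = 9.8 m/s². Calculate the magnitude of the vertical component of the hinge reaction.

Take torques about the hinge: T sin 55° · 3.2 = 24×9.8×1.7 = 399.84 N·m.
So T = 399.84 / (0.8192 × 3.2) = 152.54 N.
ΣF_y = 0: H_y = (24×9.8) − T sin 55° = 235.2 − 124.95 = 110.25 N.

|H_y| ≈ 110 N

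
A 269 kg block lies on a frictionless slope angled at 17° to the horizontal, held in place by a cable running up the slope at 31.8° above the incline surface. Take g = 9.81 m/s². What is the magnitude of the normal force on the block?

N ≈ 2050 N

Take axes along and perpendicular to the incline. Weight components: W sin 17° = 771.5 N down-slope, W cos 17° = 2524 N into the surface.
Along incline: T cos 31.8° = W sin 17° → T = 907.8 N.
Perpendicular: N = W cos 17° − T sin 31.8° = 2045 N.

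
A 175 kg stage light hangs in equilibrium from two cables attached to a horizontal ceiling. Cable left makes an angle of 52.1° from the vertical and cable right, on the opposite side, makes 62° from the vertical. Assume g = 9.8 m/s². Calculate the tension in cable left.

Angles from the horizontal: cable left is 90° − 52.1° = 37.9°, cable right is 90° − 62° = 28°.
Weight W = 175 × 9.8 = 1715 N acts straight down.
Horizontal: T_left cos 37.9° = T_right cos 28°  →  T_right = 0.8937 T_left.
Vertical: T_left sin 37.9° + T_right sin 28° = 1715.
Substituting the horizontal relation into the vertical equation gives 1.034 T_left = 1715, so T_left = 1659 N.

T_left ≈ 1660 N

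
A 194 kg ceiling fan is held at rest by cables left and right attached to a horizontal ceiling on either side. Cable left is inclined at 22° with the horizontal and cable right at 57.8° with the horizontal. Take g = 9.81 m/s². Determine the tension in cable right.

T_right ≈ 1790 N

Weight W = 194 × 9.81 = 1903 N acts straight down.
Horizontal: T_left cos 22° = T_right cos 57.8°  →  T_left = 0.5747 T_right.
Vertical: T_left sin 22° + T_right sin 57.8° = 1903.
Substituting the horizontal relation into the vertical equation gives 1.061 T_right = 1903, so T_right = 1793 N.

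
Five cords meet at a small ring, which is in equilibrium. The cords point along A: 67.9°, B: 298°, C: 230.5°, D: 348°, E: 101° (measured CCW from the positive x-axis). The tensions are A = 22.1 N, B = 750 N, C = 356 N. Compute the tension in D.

T_D ≈ 47.1 N

Resolve: ΣF_x = 22.1 cos 67.9° + 750 cos 298° + 356 cos 230.5° + T_D cos 348° + T_E cos 101° = 0.
        ΣF_y = 22.1 sin 67.9° + 750 sin 298° + 356 sin 230.5° + T_D sin 348° + T_E sin 101° = 0.
The known terms sum to (134, -916.4) N, so 0.9781 T_D − 0.1908 T_E = -134 and -0.2079 T_D + 0.9816 T_E = 916.4.
Solving simultaneously: T_D = 47.09 N, T_E = 943.6 N.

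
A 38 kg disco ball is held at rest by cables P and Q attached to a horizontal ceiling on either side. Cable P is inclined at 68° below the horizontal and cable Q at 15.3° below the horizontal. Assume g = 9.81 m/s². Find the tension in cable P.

T_P ≈ 362 N

Weight W = 38 × 9.81 = 372.8 N acts straight down.
Horizontal: T_P cos 68° = T_Q cos 15.3°  →  T_Q = 0.3884 T_P.
Vertical: T_P sin 68° + T_Q sin 15.3° = 372.8.
Substituting the horizontal relation into the vertical equation gives 1.03 T_P = 372.8, so T_P = 362 N.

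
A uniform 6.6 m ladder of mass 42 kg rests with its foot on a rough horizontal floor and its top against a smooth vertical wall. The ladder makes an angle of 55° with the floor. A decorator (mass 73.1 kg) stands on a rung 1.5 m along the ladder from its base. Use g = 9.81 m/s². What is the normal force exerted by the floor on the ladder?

N_floor ≈ 1130 N

ΣF_y = 0: N_floor = 42×9.81 + 73.1×9.81 = 1129.1 N.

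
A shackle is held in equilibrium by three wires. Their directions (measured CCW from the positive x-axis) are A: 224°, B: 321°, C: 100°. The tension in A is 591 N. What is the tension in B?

T_B ≈ 747 N

Resolve: ΣF_x = 591 cos 224° + T_B cos 321° + T_C cos 100° = 0.
        ΣF_y = 591 sin 224° + T_B sin 321° + T_C sin 100° = 0.
The known terms sum to (-425.1, -410.5) N, so 0.7771 T_B − 0.1736 T_C = 425.1 and -0.6293 T_B + 0.9848 T_C = 410.5.
Solving simultaneously: T_B = 746.8 N, T_C = 894.1 N.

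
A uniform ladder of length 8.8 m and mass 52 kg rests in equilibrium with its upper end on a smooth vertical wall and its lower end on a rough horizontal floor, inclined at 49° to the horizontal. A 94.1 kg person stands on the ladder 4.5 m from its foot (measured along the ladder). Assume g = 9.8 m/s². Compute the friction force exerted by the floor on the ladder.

Torques about the foot: N_wall · 8.8 sin 49° = 52×9.8×4.4 cos 49° + 94.1×9.8×4.5 cos 49° → N_wall = 631.42 N.
ΣF_x = 0: f_floor = N_wall = 631.42 N.

f ≈ 631 N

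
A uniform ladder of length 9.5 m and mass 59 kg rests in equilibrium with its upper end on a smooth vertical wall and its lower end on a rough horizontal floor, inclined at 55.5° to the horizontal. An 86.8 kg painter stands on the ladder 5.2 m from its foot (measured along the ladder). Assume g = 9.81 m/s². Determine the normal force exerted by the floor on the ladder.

N_floor ≈ 1430 N

ΣF_y = 0: N_floor = 59×9.81 + 86.8×9.81 = 1430.3 N.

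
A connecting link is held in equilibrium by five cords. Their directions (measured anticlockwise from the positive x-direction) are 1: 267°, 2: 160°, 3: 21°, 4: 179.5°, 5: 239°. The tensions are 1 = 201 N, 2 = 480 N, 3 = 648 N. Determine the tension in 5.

Resolve: ΣF_x = 201 cos 267° + 480 cos 160° + 648 cos 21° + T_4 cos 179.5° + T_5 cos 239° = 0.
        ΣF_y = 201 sin 267° + 480 sin 160° + 648 sin 21° + T_4 sin 179.5° + T_5 sin 239° = 0.
The known terms sum to (143.4, 195.7) N, so -1.0000 T_4 − 0.5150 T_5 = -143.4 and 0.0087 T_4 − 0.8572 T_5 = -195.7.
Solving simultaneously: T_4 = 25.69 N, T_5 = 228.5 N.

T_5 ≈ 229 N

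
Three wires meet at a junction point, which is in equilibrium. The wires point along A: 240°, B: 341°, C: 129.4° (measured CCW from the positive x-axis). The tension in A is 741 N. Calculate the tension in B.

T_B ≈ 1320 N

Resolve: ΣF_x = 741 cos 240° + T_B cos 341° + T_C cos 129.4° = 0.
        ΣF_y = 741 sin 240° + T_B sin 341° + T_C sin 129.4° = 0.
The known terms sum to (-370.5, -641.7) N, so 0.9455 T_B − 0.6347 T_C = 370.5 and -0.3256 T_B + 0.7727 T_C = 641.7.
Solving simultaneously: T_B = 1324 N, T_C = 1388 N.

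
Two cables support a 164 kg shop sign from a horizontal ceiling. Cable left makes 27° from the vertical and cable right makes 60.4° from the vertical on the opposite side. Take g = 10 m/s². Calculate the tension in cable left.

Angles from the horizontal: cable left is 90° − 27° = 63°, cable right is 90° − 60.4° = 29.6°.
Weight W = 164 × 10 = 1640 N acts straight down.
Horizontal: T_left cos 63° = T_right cos 29.6°  →  T_right = 0.5221 T_left.
Vertical: T_left sin 63° + T_right sin 29.6° = 1640.
Substituting the horizontal relation into the vertical equation gives 1.149 T_left = 1640, so T_left = 1427 N.

T_left ≈ 1430 N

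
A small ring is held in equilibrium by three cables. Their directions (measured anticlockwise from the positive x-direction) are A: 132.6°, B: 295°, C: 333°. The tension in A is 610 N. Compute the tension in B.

T_B ≈ 345 N

Resolve: ΣF_x = 610 cos 132.6° + T_B cos 295° + T_C cos 333° = 0.
        ΣF_y = 610 sin 132.6° + T_B sin 295° + T_C sin 333° = 0.
The known terms sum to (-412.9, 449) N, so 0.4226 T_B + 0.8910 T_C = 412.9 and -0.9063 T_B − 0.4540 T_C = -449.
Solving simultaneously: T_B = 345.4 N, T_C = 299.6 N.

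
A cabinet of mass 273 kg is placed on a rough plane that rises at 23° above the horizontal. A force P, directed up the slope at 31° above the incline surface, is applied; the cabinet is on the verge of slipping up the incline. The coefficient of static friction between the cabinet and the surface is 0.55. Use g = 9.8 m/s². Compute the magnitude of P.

P ≈ 2100 N

On the verge of sliding up the incline, friction equals μN and acts down the slope.
Perpendicular: N + P sin 31° = W cos 23° = 2463 N.
Along incline: P cos 31° = W sin 23° + μN  with W sin 23° = 1045 N.
Solving the pair for P and N: P = 2104 N, N = 1379 N (and f = μN = 758.4 N).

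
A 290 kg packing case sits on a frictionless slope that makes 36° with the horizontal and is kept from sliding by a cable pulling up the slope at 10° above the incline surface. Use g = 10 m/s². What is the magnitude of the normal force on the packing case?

N ≈ 2050 N

Take axes along and perpendicular to the incline. Weight components: W sin 36° = 1705 N down-slope, W cos 36° = 2346 N into the surface.
Along incline: T cos 10° = W sin 36° → T = 1731 N.
Perpendicular: N = W cos 36° − T sin 10° = 2046 N.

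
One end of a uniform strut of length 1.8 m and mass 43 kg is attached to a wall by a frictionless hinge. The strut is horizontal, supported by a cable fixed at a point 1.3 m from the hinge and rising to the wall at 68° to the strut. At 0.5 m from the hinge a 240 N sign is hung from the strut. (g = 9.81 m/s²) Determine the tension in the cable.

T ≈ 415 N

Take torques about the hinge: T sin 68° · 1.3 = 43×9.81×0.9 + 240×0.5 = 499.65 N·m.
So T = 499.65 / (0.9272 × 1.3) = 414.53 N.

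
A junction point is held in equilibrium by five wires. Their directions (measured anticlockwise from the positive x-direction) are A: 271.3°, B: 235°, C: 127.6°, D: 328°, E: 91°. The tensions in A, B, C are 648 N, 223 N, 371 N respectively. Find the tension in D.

Resolve: ΣF_x = 648 cos 271.3° + 223 cos 235° + 371 cos 127.6° + T_D cos 328° + T_E cos 91° = 0.
        ΣF_y = 648 sin 271.3° + 223 sin 235° + 371 sin 127.6° + T_D sin 328° + T_E sin 91° = 0.
The known terms sum to (-339.6, -536.6) N, so 0.8480 T_D − 0.0175 T_E = 339.6 and -0.5299 T_D + 0.9998 T_E = 536.6.
Solving simultaneously: T_D = 416 N, T_E = 757.1 N.

T_D ≈ 416 N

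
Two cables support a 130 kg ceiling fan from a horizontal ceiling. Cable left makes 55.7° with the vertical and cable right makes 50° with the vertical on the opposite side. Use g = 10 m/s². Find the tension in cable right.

T_right ≈ 1120 N

Angles from the horizontal: cable left is 90° − 55.7° = 34.3°, cable right is 90° − 50° = 40°.
Weight W = 130 × 10 = 1300 N acts straight down.
Horizontal: T_left cos 34.3° = T_right cos 40°  →  T_left = 0.9273 T_right.
Vertical: T_left sin 34.3° + T_right sin 40° = 1300.
Substituting the horizontal relation into the vertical equation gives 1.165 T_right = 1300, so T_right = 1116 N.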